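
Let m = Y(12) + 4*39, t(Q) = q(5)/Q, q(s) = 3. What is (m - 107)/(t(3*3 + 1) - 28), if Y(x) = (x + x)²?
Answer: -6250/277 ≈ -22.563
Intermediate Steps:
Y(x) = 4*x² (Y(x) = (2*x)² = 4*x²)
t(Q) = 3/Q
m = 732 (m = 4*12² + 4*39 = 4*144 + 156 = 576 + 156 = 732)
(m - 107)/(t(3*3 + 1) - 28) = (732 - 107)/(3/(3*3 + 1) - 28) = 625/(3/(9 + 1) - 28) = 625/(3/10 - 28) = 625/(-277/10) = 625*(-10/277) = -6250/277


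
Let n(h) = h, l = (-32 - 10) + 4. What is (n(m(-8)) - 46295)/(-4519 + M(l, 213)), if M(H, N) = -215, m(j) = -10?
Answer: 5145/526 ≈ 9.7814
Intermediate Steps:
l = -38 (l = -42 + 4 = -38)
(n(m(-8)) - 46295)/(-4519 + M(l, 213)) = (-10 - 46295)/(-4519 - 215) = -46305/(-4734) = -46305*(-1/4734) = 5145/526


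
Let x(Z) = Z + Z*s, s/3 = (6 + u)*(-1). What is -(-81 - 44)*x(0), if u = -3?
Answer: 0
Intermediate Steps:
s = -9 (s = 3*((6 - 3)*(-1)) = 3*(3*(-1)) = 3*(-3) = -9)
x(Z) = -8*Z (x(Z) = Z + Z*(-9) = Z - 9*Z = -8*Z)
-(-81 - 44)*x(0) = -(-81 - 44)*(-8*0) = -(-125)*0 = -1*0 = 0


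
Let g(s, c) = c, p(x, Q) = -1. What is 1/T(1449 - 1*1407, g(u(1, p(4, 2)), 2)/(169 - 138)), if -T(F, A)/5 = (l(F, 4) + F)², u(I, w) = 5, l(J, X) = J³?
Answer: -1/27476284500 ≈ -3.6395e-11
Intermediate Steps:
T(F, A) = -5*(F + F³)² (T(F, A) = -5*(F³ + F)² = -5*(F + F³)²)
1/T(1449 - 1*1407, g(u(1, p(4, 2)), 2)/(169 - 138)) = 1/(-5*(1449 - 1*1407)²*(1 + (1449 - 1*1407)²)²) = 1/(-5*(1449 - 1407)²*(1 + (1449 - 1407)²)²) = 1/(-5*42²*(1 + 42²)²) = 1/(-5*1764*(1 + 1764)²) = 1/(-5*1764*1765²) = 1/(-5*1764*3115225) = 1/(-27476284500) = -1/27476284500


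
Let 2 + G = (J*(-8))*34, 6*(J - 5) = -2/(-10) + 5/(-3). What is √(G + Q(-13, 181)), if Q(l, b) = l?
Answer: I*√294415/15 ≈ 36.173*I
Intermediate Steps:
J = 214/45 (J = 5 + (-2/(-10) + 5/(-3))/6 = 5 + (-2*(-⅒) + 5*(-⅓))/6 = 5 + (⅕ - 5/3)/6 = 5 + (⅙)*(-22/15) = 5 - 11/45 = 214/45 ≈ 4.7556)
G = -58298/45 (G = -2 + ((214/45)*(-8))*34 = -2 - 1712/45*34 = -2 - 58208/45 = -58298/45 ≈ -1295.5)
√(G + Q(-13, 181)) = √(-58298/45 - 13) = √(-58883/45) = I*√294415/15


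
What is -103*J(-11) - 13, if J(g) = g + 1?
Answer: 1017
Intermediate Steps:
J(g) = 1 + g
-103*J(-11) - 13 = -103*(1 - 11) - 13 = -103*(-10) - 13 = 1030 - 13 = 1017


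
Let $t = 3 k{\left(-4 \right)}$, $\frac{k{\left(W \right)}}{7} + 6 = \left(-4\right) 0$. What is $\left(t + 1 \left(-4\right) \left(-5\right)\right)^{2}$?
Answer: $11236$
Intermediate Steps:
$k{\left(W \right)} = -42$ ($k{\left(W \right)} = -42 + 7 \left(\left(-4\right) 0\right) = -42 + 7 \cdot 0 = -42 + 0 = -42$)
$t = -126$ ($t = 3 \left(-42\right) = -126$)
$\left(t + 1 \left(-4\right) \left(-5\right)\right)^{2} = \left(-126 + 1 \left(-4\right) \left(-5\right)\right)^{2} = \left(-126 - -20\right)^{2} = \left(-126 + 20\right)^{2} = \left(-106\right)^{2} = 11236$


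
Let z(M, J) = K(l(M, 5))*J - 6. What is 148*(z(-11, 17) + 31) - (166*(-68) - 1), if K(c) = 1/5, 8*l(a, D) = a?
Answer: 77461/5 ≈ 15492.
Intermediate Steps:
l(a, D) = a/8
K(c) = ⅕
z(M, J) = -6 + J/5 (z(M, J) = J/5 - 6 = -6 + J/5)
148*(z(-11, 17) + 31) - (166*(-68) - 1) = 148*((-6 + (⅕)*17) + 31) - (166*(-68) - 1) = 148*((-6 + 17/5) + 31) - (-11288 - 1) = 148*(-13/5 + 31) - 1*(-11289) = 148*(142/5) + 11289 = 21016/5 + 11289 = 77461/5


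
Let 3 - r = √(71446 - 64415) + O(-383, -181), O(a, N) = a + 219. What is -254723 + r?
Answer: -254556 - √7031 ≈ -2.5464e+5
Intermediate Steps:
O(a, N) = 219 + a
r = 167 - √7031 (r = 3 - (√(71446 - 64415) + (219 - 383)) = 3 - (√7031 - 164) = 3 - (-164 + √7031) = 3 + (164 - √7031) = 167 - √7031 ≈ 83.149)
-254723 + r = -254723 + (167 - √7031) = -254556 - √7031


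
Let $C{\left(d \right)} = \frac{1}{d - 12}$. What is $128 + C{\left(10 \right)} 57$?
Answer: $\frac{199}{2} \approx 99.5$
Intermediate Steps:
$C{\left(d \right)} = \frac{1}{-12 + d}$
$128 + C{\left(10 \right)} 57 = 128 + \frac{1}{-12 + 10} \cdot 57 = 128 + \frac{1}{-2} \cdot 57 = 128 - \frac{57}{2} = \frac{199}{2}$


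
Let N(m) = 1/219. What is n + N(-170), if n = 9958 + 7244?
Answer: 3767239/219 ≈ 17202.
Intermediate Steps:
N(m) = 1/219
n = 17202
n + N(-170) = 17202 + 1/219 = 3767239/219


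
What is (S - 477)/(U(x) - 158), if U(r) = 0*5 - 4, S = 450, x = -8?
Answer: 1/6 ≈ 0.16667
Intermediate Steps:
U(r) = -4 (U(r) = 0 - 4 = -4)
(S - 477)/(U(x) - 158) = (450 - 477)/(-4 - 158) = -27/(-162) = -27*(-1/162) = 1/6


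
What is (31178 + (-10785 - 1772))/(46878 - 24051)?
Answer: 6207/7609 ≈ 0.81574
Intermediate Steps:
(31178 + (-10785 - 1772))/(46878 - 24051) = (31178 - 12557)/22827 = 18621*(1/22827) = 6207/7609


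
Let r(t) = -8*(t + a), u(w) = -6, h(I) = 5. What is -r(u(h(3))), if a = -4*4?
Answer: -176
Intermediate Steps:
a = -16
r(t) = 128 - 8*t (r(t) = -8*(t - 16) = -8*(-16 + t) = 128 - 8*t)
-r(u(h(3))) = -(128 - 8*(-6)) = -(128 + 48) = -1*176 = -176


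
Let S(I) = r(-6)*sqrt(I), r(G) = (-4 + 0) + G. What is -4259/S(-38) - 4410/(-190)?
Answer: 441/19 - 4259*I*sqrt(38)/380 ≈ 23.211 - 69.09*I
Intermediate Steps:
r(G) = -4 + G
S(I) = -10*sqrt(I) (S(I) = (-4 - 6)*sqrt(I) = -10*sqrt(I))
-4259/S(-38) - 4410/(-190) = -4259*I*sqrt(38)/380 - 4410/(-190) = -4259*I*sqrt(38)/380 - 4410*(-1/190) = -4259*I*sqrt(38)/380 + 441/19 = 441/19 - 4259*I*sqrt(38)/380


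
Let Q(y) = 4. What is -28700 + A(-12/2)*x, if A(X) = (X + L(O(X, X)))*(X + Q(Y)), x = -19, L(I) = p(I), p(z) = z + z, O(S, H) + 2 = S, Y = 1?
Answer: -29536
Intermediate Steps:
O(S, H) = -2 + S
p(z) = 2*z
L(I) = 2*I
A(X) = (-4 + 3*X)*(4 + X) (A(X) = (X + 2*(-2 + X))*(X + 4) = (X + (-4 + 2*X))*(4 + X) = (-4 + 3*X)*(4 + X))
-28700 + A(-12/2)*x = -28700 + (-16 + 3*(-12/2)**2 + 8*(-12/2))*(-19) = -28700 + (-16 + 3*(-12*1/2)**2 + 8*(-12*1/2))*(-19) = -28700 + (-16 + 3*(-6)**2 + 8*(-6))*(-19) = -28700 + (-16 + 3*36 - 48)*(-19) = -28700 + (-16 + 108 - 48)*(-19) = -28700 + 44*(-19) = -28700 - 836 = -29536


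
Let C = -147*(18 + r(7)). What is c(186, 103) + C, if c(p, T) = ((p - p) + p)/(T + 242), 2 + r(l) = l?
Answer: -388753/115 ≈ -3380.5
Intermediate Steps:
r(l) = -2 + l
c(p, T) = p/(242 + T) (c(p, T) = (0 + p)/(242 + T) = p/(242 + T))
C = -3381 (C = -147*(18 + (-2 + 7)) = -147*(18 + 5) = -147*23 = -3381)
c(186, 103) + C = 186/(242 + 103) - 3381 = 186/345 - 3381 = 186*(1/345) - 3381 = 62/115 - 3381 = -388753/115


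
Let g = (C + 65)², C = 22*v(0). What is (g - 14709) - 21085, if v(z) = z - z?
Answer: -31569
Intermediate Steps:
v(z) = 0
C = 0 (C = 22*0 = 0)
g = 4225 (g = (0 + 65)² = 65² = 4225)
(g - 14709) - 21085 = (4225 - 14709) - 21085 = -10484 - 21085 = -31569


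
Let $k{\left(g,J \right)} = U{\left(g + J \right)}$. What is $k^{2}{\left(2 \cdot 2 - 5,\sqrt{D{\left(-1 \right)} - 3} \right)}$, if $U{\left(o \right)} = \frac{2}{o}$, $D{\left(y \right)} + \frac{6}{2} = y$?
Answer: $\frac{4}{\left(1 - i \sqrt{7}\right)^{2}} \approx -0.375 + 0.33072 i$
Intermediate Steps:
$D{\left(y \right)} = -3 + y$
$k{\left(g,J \right)} = \frac{2}{J + g}$ ($k{\left(g,J \right)} = \frac{2}{g + J} = \frac{2}{J + g}$)
$k^{2}{\left(2 \cdot 2 - 5,\sqrt{D{\left(-1 \right)} - 3} \right)} = \left(\frac{2}{\sqrt{\left(-3 - 1\right) - 3} + \left(2 \cdot 2 - 5\right)}\right)^{2} = \left(\frac{2}{\sqrt{-4 - 3} + \left(4 - 5\right)}\right)^{2} = \left(\frac{2}{\sqrt{-7} - 1}\right)^{2} = \left(\frac{2}{i \sqrt{7} - 1}\right)^{2} = \left(\frac{2}{-1 + i \sqrt{7}}\right)^{2} = \frac{4}{\left(-1 + i \sqrt{7}\right)^{2}}$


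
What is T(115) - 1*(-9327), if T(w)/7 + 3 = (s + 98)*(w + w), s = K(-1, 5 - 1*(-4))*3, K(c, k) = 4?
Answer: 186406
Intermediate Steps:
s = 12 (s = 4*3 = 12)
T(w) = -21 + 1540*w (T(w) = -21 + 7*((12 + 98)*(w + w)) = -21 + 7*(110*(2*w)) = -21 + 7*(220*w) = -21 + 1540*w)
T(115) - 1*(-9327) = (-21 + 1540*115) - 1*(-9327) = (-21 + 177100) + 9327 = 177079 + 9327 = 186406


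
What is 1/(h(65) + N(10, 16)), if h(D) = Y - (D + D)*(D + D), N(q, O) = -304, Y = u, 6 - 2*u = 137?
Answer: -2/34539 ≈ -5.7906e-5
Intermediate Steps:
u = -131/2 (u = 3 - ½*137 = 3 - 137/2 = -131/2 ≈ -65.500)
Y = -131/2 ≈ -65.500
h(D) = -131/2 - 4*D² (h(D) = -131/2 - (D + D)*(D + D) = -131/2 - 2*D*2*D = -131/2 - 4*D²)
1/(h(65) + N(10, 16)) = 1/((-131/2 - 4*65²) - 304) = 1/((-131/2 - 4*4225) - 304) = 1/((-131/2 - 16900) - 304) = 1/(-33931/2 - 304) = 1/(-34539/2) = -2/34539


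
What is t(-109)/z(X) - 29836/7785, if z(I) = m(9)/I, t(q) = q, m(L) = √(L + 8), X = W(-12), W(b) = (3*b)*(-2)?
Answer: -29836/7785 - 7848*√17/17 ≈ -1907.3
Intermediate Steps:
W(b) = -6*b
X = 72 (X = -6*(-12) = 72)
m(L) = √(8 + L)
z(I) = √17/I (z(I) = √(8 + 9)/I = √17/I)
t(-109)/z(X) - 29836/7785 = -109*72*√17/17 - 29836/7785 = -7848*√17/17 - 29836/7785 = -29836/7785 - 7848*√17/17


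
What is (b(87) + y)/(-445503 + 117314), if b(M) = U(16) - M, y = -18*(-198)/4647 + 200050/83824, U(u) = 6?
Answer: 5053926547/21306583863032 ≈ 0.00023720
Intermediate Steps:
y = 204730181/64921688 (y = 3564*(1/4647) + 200050*(1/83824) = 1188/1549 + 100025/41912 = 204730181/64921688 ≈ 3.1535)
b(M) = 6 - M
(b(87) + y)/(-445503 + 117314) = ((6 - 1*87) + 204730181/64921688)/(-445503 + 117314) = ((6 - 87) + 204730181/64921688)/(-328189) = (-81 + 204730181/64921688)*(-1/328189) = -5053926547/64921688*(-1/328189) = 5053926547/21306583863032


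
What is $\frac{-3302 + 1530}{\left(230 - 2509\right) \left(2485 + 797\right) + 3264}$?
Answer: $\frac{886}{3738207} \approx 0.00023701$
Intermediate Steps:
$\frac{-3302 + 1530}{\left(230 - 2509\right) \left(2485 + 797\right) + 3264} = - \frac{1772}{\left(-2279\right) 3282 + 3264} = - \frac{1772}{-7479678 + 3264} = - \frac{1772}{-7476414} = \left(-1772\right) \left(- \frac{1}{7476414}\right) = \frac{886}{3738207}$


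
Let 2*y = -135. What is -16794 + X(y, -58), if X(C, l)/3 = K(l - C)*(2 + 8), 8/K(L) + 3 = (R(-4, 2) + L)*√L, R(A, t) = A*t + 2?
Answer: -14420286/859 + 3360*√38/859 ≈ -16763.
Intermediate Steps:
R(A, t) = 2 + A*t
y = -135/2 (y = (½)*(-135) = -135/2 ≈ -67.500)
K(L) = 8/(-3 + √L*(-6 + L)) (K(L) = 8/(-3 + ((2 - 4*2) + L)*√L) = 8/(-3 + ((2 - 8) + L)*√L) = 8/(-3 + (-6 + L)*√L) = 8/(-3 + √L*(-6 + L)))
X(C, l) = 240/(-3 + (l - C)^(3/2) - 6*√(l - C)) (X(C, l) = 3*((8/(-3 + (l - C)^(3/2) - 6*√(l - C)))*(2 + 8)) = 3*((8/(-3 + (l - C)^(3/2) - 6*√(l - C)))*10) = 3*(80/(-3 + (l - C)^(3/2) - 6*√(l - C))) = 240/(-3 + (l - C)^(3/2) - 6*√(l - C)))
-16794 + X(y, -58) = -16794 - 240/(3 - (-58 - 1*(-135/2))^(3/2) + 6*√(-58 - 1*(-135/2))) = -16794 - 240/(3 - (-58 + 135/2)^(3/2) + 6*√(-58 + 135/2)) = -16794 - 240/(3 - (19/2)^(3/2) + 6*√(19/2)) = -16794 - 240/(3 - 19*√38/4 + 6*(√38/2)) = -16794 - 240/(3 - 19*√38/4 + 3*√38) = -16794 - 240/(3 - 7*√38/4)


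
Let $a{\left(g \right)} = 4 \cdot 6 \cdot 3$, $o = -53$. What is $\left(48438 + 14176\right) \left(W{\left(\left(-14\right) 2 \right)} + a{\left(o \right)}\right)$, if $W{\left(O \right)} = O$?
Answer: $2755016$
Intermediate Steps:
$a{\left(g \right)} = 72$ ($a{\left(g \right)} = 24 \cdot 3 = 72$)
$\left(48438 + 14176\right) \left(W{\left(\left(-14\right) 2 \right)} + a{\left(o \right)}\right) = \left(48438 + 14176\right) \left(\left(-14\right) 2 + 72\right) = 62614 \left(-28 + 72\right) = 62614 \cdot 44 = 2755016$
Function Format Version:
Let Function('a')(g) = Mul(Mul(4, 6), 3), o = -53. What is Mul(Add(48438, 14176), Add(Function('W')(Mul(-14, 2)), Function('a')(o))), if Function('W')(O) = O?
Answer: 2755016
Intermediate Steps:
Function('a')(g) = 72 (Function('a')(g) = Mul(24, 3) = 72)
Mul(Add(48438, 14176), Add(Function('W')(Mul(-14, 2)), Function('a')(o))) = Mul(Add(48438, 14176), Add(Mul(-14, 2), 72)) = Mul(62614, Add(-28, 72)) = Mul(62614, 44) = 2755016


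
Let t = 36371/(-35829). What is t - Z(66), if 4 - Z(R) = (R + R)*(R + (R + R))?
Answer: 936247057/35829 ≈ 26131.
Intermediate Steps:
t = -36371/35829 (t = 36371*(-1/35829) = -36371/35829 ≈ -1.0151)
Z(R) = 4 - 6*R² (Z(R) = 4 - (R + R)*(R + (R + R)) = 4 - 2*R*(R + 2*R) = 4 - 2*R*3*R = 4 - 6*R²)
t - Z(66) = -36371/35829 - (4 - 6*66²) = -36371/35829 - (4 - 6*4356) = -36371/35829 - (4 - 26136) = -36371/35829 - 1*(-26132) = -36371/35829 + 26132 = 936247057/35829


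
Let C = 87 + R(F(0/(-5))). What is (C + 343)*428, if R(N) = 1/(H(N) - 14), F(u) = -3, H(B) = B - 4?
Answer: 3864412/21 ≈ 1.8402e+5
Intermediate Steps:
H(B) = -4 + B
R(N) = 1/(-18 + N) (R(N) = 1/((-4 + N) - 14) = 1/(-18 + N))
C = 1826/21 (C = 87 + 1/(-18 - 3) = 87 + 1/(-21) = 87 - 1/21 = 1826/21 ≈ 86.952)
(C + 343)*428 = (1826/21 + 343)*428 = (9029/21)*428 = 3864412/21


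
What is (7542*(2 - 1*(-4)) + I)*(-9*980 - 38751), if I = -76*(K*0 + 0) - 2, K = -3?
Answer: -2152587750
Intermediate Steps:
I = -2 (I = -76*(-3*0 + 0) - 2 = -76*(0 + 0) - 2 = -76*0 - 2 = 0 - 2 = -2)
(7542*(2 - 1*(-4)) + I)*(-9*980 - 38751) = (7542*(2 - 1*(-4)) - 2)*(-9*980 - 38751) = (7542*(2 + 4) - 2)*(-8820 - 38751) = (7542*6 - 2)*(-47571) = (45252 - 2)*(-47571) = 45250*(-47571) = -2152587750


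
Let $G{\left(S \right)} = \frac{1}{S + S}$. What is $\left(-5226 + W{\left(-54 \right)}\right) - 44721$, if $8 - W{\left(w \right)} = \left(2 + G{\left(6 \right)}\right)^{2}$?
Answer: $- \frac{7191841}{144} \approx -49943.0$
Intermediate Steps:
$G{\left(S \right)} = \frac{1}{2 S}$
$W{\left(w \right)} = \frac{527}{144}$ ($W{\left(w \right)} = 8 - \left(2 + \frac{1}{2 \cdot 6}\right)^{2} = 8 - \left(2 + \frac{1}{2} \cdot \frac{1}{6}\right)^{2} = 8 - \left(2 + \frac{1}{12}\right)^{2} = 8 - \left(\frac{25}{12}\right)^{2} = 8 - \frac{625}{144} = \frac{527}{144}$)
$\left(-5226 + W{\left(-54 \right)}\right) - 44721 = \left(-5226 + \frac{527}{144}\right) - 44721 = - \frac{752017}{144} - 44721 = - \frac{7191841}{144}$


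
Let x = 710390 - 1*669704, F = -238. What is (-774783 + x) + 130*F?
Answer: -765037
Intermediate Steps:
x = 40686 (x = 710390 - 669704 = 40686)
(-774783 + x) + 130*F = (-774783 + 40686) + 130*(-238) = -734097 - 30940 = -765037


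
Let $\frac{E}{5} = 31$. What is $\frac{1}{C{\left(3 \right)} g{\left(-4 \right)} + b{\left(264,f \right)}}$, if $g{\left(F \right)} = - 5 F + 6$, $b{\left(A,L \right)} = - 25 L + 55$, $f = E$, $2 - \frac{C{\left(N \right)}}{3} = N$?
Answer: $- \frac{1}{3898} \approx -0.00025654$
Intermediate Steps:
$C{\left(N \right)} = 6 - 3 N$
$E = 155$ ($E = 5 \cdot 31 = 155$)
$f = 155$
$b{\left(A,L \right)} = 55 - 25 L$
$g{\left(F \right)} = 6 - 5 F$
$\frac{1}{C{\left(3 \right)} g{\left(-4 \right)} + b{\left(264,f \right)}} = \frac{1}{\left(6 - 9\right) \left(6 - -20\right) + \left(55 - 3875\right)} = \frac{1}{\left(6 - 9\right) \left(6 + 20\right) + \left(55 - 3875\right)} = \frac{1}{\left(-3\right) 26 - 3820} = \frac{1}{-78 - 3820} = \frac{1}{-3898} = - \frac{1}{3898}$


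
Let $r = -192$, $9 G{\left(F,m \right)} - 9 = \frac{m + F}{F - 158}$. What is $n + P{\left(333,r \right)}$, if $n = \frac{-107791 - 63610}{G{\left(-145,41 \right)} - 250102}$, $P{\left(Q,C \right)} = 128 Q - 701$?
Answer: $\frac{28593015026656}{682025323} \approx 41924.0$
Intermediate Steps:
$G{\left(F,m \right)} = 1 + \frac{F + m}{9 \left(-158 + F\right)}$ ($G{\left(F,m \right)} = 1 + \frac{\left(m + F\right) \frac{1}{F - 158}}{9} = 1 + \frac{\left(F + m\right) \frac{1}{-158 + F}}{9} = 1 + \frac{\frac{1}{-158 + F} \left(F + m\right)}{9} = 1 + \frac{F + m}{9 \left(-158 + F\right)}$)
$P{\left(Q,C \right)} = -701 + 128 Q$
$n = \frac{467410527}{682025323}$ ($n = \frac{-107791 - 63610}{\frac{-1422 + 41 + 10 \left(-145\right)}{9 \left(-158 - 145\right)} - 250102} = - \frac{171401}{\frac{-1422 + 41 - 1450}{9 \left(-303\right)} - 250102} = - \frac{171401}{\frac{1}{9} \left(- \frac{1}{303}\right) \left(-2831\right) - 250102} = - \frac{171401}{\frac{2831}{2727} - 250102} = - \frac{171401}{- \frac{682025323}{2727}} = \left(-171401\right) \left(- \frac{2727}{682025323}\right) = \frac{467410527}{682025323} \approx 0.68533$)
$n + P{\left(333,r \right)} = \frac{467410527}{682025323} + \left(-701 + 128 \cdot 333\right) = \frac{467410527}{682025323} + \left(-701 + 42624\right) = \frac{467410527}{682025323} + 41923 = \frac{28593015026656}{682025323}$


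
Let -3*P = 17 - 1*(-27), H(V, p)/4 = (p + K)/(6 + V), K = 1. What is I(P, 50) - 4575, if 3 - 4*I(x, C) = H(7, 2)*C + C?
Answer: -239111/52 ≈ -4598.3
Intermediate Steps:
H(V, p) = 4*(1 + p)/(6 + V) (H(V, p) = 4*((p + 1)/(6 + V)) = 4*((1 + p)/(6 + V)) = 4*(1 + p)/(6 + V))
P = -44/3 (P = -(17 - 1*(-27))/3 = -(17 + 27)/3 = -⅓*44 = -44/3 ≈ -14.667)
I(x, C) = ¾ - 25*C/52 (I(x, C) = ¾ - ((4*(1 + 2)/(6 + 7))*C + C)/4 = ¾ - ((4*3/13)*C + C)/4 = ¾ - ((4*(1/13)*3)*C + C)/4 = ¾ - (12*C/13 + C)/4 = ¾ - 25*C/52)
I(P, 50) - 4575 = (¾ - 25/52*50) - 4575 = (¾ - 625/26) - 4575 = -1211/52 - 4575 = -239111/52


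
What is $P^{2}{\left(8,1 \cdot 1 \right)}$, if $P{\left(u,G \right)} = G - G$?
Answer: $0$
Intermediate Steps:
$P{\left(u,G \right)} = 0$
$P^{2}{\left(8,1 \cdot 1 \right)} = 0^{2} = 0$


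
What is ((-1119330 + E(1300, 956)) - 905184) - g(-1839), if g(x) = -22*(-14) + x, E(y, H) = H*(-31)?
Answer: -2052619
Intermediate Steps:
E(y, H) = -31*H
g(x) = 308 + x
((-1119330 + E(1300, 956)) - 905184) - g(-1839) = ((-1119330 - 31*956) - 905184) - (308 - 1839) = ((-1119330 - 29636) - 905184) - 1*(-1531) = (-1148966 - 905184) + 1531 = -2054150 + 1531 = -2052619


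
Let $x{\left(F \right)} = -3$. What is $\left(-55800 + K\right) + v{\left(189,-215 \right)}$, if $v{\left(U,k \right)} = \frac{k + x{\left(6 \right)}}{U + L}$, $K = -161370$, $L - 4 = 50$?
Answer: $- \frac{52772528}{243} \approx -2.1717 \cdot 10^{5}$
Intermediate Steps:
$L = 54$ ($L = 4 + 50 = 54$)
$v{\left(U,k \right)} = \frac{-3 + k}{54 + U}$ ($v{\left(U,k \right)} = \frac{k - 3}{U + 54} = \frac{-3 + k}{54 + U}$)
$\left(-55800 + K\right) + v{\left(189,-215 \right)} = \left(-55800 - 161370\right) + \frac{-3 - 215}{54 + 189} = -217170 + \frac{1}{243} \left(-218\right) = -217170 - \frac{218}{243} = - \frac{52772528}{243}$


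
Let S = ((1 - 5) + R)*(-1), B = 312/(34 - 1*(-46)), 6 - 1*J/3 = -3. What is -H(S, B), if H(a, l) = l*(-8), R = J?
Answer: 156/5 ≈ 31.200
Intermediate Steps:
J = 27 (J = 18 - 3*(-3) = 18 + 9 = 27)
R = 27
B = 39/10 (B = 312/(34 + 46) = 312/80 = 312*(1/80) = 39/10 ≈ 3.9000)
S = -23 (S = ((1 - 5) + 27)*(-1) = (-4 + 27)*(-1) = 23*(-1) = -23)
H(a, l) = -8*l
-H(S, B) = -(-8)*39/10 = -1*(-156/5) = 156/5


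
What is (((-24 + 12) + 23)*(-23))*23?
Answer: -5819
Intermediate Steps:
(((-24 + 12) + 23)*(-23))*23 = ((-12 + 23)*(-23))*23 = (11*(-23))*23 = -253*23 = -5819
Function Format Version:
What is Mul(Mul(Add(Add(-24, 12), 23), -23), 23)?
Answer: -5819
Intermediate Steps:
Mul(Mul(Add(Add(-24, 12), 23), -23), 23) = Mul(Mul(Add(-12, 23), -23), 23) = Mul(Mul(11, -23), 23) = Mul(-253, 23) = -5819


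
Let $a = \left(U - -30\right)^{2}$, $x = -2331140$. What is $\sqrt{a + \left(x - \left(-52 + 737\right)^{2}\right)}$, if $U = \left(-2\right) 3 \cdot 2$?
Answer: $i \sqrt{2800041} \approx 1673.3 i$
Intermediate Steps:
$U = -12$ ($U = \left(-6\right) 2 = -12$)
$a = 324$ ($a = \left(-12 - -30\right)^{2} = \left(-12 + \left(-430 + 460\right)\right)^{2} = \left(-12 + 30\right)^{2} = 18^{2} = 324$)
$\sqrt{a + \left(x - \left(-52 + 737\right)^{2}\right)} = \sqrt{324 - \left(2331140 + \left(-52 + 737\right)^{2}\right)} = \sqrt{324 - 2800365} = \sqrt{-2800041} = i \sqrt{2800041}$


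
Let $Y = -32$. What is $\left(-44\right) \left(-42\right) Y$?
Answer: $-59136$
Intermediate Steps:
$\left(-44\right) \left(-42\right) Y = \left(-44\right) \left(-42\right) \left(-32\right) = 1848 \left(-32\right) = -59136$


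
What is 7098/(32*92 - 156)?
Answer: 3549/1394 ≈ 2.5459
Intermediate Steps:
7098/(32*92 - 156) = 7098/(2944 - 156) = 7098/2788 = 7098*(1/2788) = 3549/1394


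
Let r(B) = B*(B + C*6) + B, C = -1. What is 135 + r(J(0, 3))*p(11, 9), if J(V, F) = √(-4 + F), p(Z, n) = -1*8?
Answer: 143 + 40*I ≈ 143.0 + 40.0*I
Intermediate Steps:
p(Z, n) = -8
r(B) = B + B*(-6 + B) (r(B) = B*(B - 1*6) + B = B*(B - 6) + B = B*(-6 + B) + B = B + B*(-6 + B))
135 + r(J(0, 3))*p(11, 9) = 135 + (√(-4 + 3)*(-5 + √(-4 + 3)))*(-8) = 135 + (√(-1)*(-5 + √(-1)))*(-8) = 135 + (I*(-5 + I))*(-8) = 135 - 8*I*(-5 + I)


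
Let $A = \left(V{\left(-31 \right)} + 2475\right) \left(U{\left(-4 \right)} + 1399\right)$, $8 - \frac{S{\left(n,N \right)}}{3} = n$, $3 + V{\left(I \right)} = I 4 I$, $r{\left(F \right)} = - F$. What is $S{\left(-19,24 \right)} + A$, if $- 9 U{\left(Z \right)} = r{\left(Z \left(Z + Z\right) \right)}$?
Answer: $\frac{79727597}{9} \approx 8.8586 \cdot 10^{6}$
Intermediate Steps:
$V{\left(I \right)} = -3 + 4 I^{2}$ ($V{\left(I \right)} = -3 + I 4 I = -3 + 4 I I = -3 + 4 I^{2}$)
$U{\left(Z \right)} = \frac{2 Z^{2}}{9}$ ($U{\left(Z \right)} = - \frac{\left(-1\right) Z \left(Z + Z\right)}{9} = - \frac{\left(-1\right) Z 2 Z}{9} = - \frac{\left(-1\right) 2 Z^{2}}{9} = - \frac{\left(-2\right) Z^{2}}{9} = \frac{2 Z^{2}}{9}$)
$S{\left(n,N \right)} = 24 - 3 n$
$A = \frac{79726868}{9}$ ($A = \left(\left(-3 + 4 \left(-31\right)^{2}\right) + 2475\right) \left(\frac{2 \left(-4\right)^{2}}{9} + 1399\right) = \left(\left(-3 + 4 \cdot 961\right) + 2475\right) \left(\frac{2}{9} \cdot 16 + 1399\right) = \left(\left(-3 + 3844\right) + 2475\right) \left(\frac{32}{9} + 1399\right) = \left(3841 + 2475\right) \frac{12623}{9} = 6316 \cdot \frac{12623}{9} = \frac{79726868}{9} \approx 8.8585 \cdot 10^{6}$)
$S{\left(-19,24 \right)} + A = \left(24 - -57\right) + \frac{79726868}{9} = \left(24 + 57\right) + \frac{79726868}{9} = 81 + \frac{79726868}{9} = \frac{79727597}{9}$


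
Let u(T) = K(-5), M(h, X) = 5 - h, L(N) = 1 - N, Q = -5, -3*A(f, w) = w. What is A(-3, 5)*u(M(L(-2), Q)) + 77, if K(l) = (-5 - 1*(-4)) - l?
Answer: 211/3 ≈ 70.333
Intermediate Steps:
A(f, w) = -w/3
K(l) = -1 - l (K(l) = (-5 + 4) - l = -1 - l)
u(T) = 4 (u(T) = -1 - 1*(-5) = -1 + 5 = 4)
A(-3, 5)*u(M(L(-2), Q)) + 77 = -⅓*5*4 + 77 = -5/3*4 + 77 = -20/3 + 77 = 211/3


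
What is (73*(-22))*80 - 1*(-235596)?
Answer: 107116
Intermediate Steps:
(73*(-22))*80 - 1*(-235596) = -1606*80 + 235596 = -128480 + 235596 = 107116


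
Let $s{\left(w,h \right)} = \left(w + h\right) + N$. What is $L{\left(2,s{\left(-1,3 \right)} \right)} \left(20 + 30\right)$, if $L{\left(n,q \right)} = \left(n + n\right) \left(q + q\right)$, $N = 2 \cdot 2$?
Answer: $2400$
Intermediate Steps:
$N = 4$
$s{\left(w,h \right)} = 4 + h + w$ ($s{\left(w,h \right)} = \left(w + h\right) + 4 = \left(h + w\right) + 4 = 4 + h + w$)
$L{\left(n,q \right)} = 4 n q$ ($L{\left(n,q \right)} = 2 n 2 q = 4 n q$)
$L{\left(2,s{\left(-1,3 \right)} \right)} \left(20 + 30\right) = 4 \cdot 2 \left(4 + 3 - 1\right) \left(20 + 30\right) = 4 \cdot 2 \cdot 6 \cdot 50 = 48 \cdot 50 = 2400$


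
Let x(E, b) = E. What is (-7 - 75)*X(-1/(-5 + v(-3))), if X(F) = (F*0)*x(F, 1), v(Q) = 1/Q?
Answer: 0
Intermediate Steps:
X(F) = 0 (X(F) = (F*0)*F = 0*F = 0)
(-7 - 75)*X(-1/(-5 + v(-3))) = (-7 - 75)*0 = -82*0 = 0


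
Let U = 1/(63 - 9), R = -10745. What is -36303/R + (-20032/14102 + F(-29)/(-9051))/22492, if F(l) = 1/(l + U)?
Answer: 388333448006650547/114941489666698310 ≈ 3.3785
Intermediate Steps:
U = 1/54 ≈ 0.018519
F(l) = 1/(1/54 + l) (F(l) = 1/(l + 1/54) = 1/(1/54 + l))
-36303/R + (-20032/14102 + F(-29)/(-9051))/22492 = -36303/(-10745) + (-20032/14102 + (54/(1 + 54*(-29)))/(-9051))/22492 = -36303*(-1/10745) + (-20032*1/14102 + (54/(1 - 1566))*(-1/9051))*(1/22492) = 36303/10745 + (-10016/7051 + (54/(-1565))*(-1/9051))*(1/22492) = 36303/10745 + (-10016/7051 + (54*(-1/1565))*(-1/9051))*(1/22492) = 36303/10745 + (-10016/7051 - 54/1565*(-1/9051))*(1/22492) = 36303/10745 + (-10016/7051 + 18/4721605)*(1/22492) = 36303/10745 - 47291468762/33292036855*1/22492 = 36303/10745 - 23645734381/374402246471330 = 388333448006650547/114941489666698310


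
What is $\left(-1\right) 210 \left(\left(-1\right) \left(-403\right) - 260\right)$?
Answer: $-30030$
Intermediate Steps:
$\left(-1\right) 210 \left(\left(-1\right) \left(-403\right) - 260\right) = - 210 \left(403 - 260\right) = \left(-210\right) 143 = -30030$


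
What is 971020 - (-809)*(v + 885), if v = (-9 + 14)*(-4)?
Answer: 1670805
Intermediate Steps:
v = -20 (v = 5*(-4) = -20)
971020 - (-809)*(v + 885) = 971020 - (-809)*(-20 + 885) = 971020 - (-809)*865 = 971020 - 1*(-699785) = 971020 + 699785 = 1670805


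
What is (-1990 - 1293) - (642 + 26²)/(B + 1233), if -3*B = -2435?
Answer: -10070938/3067 ≈ -3283.6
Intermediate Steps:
B = 2435/3 (B = -⅓*(-2435) = 2435/3 ≈ 811.67)
(-1990 - 1293) - (642 + 26²)/(B + 1233) = (-1990 - 1293) - (642 + 26²)/(2435/3 + 1233) = -3283 - (642 + 676)/6134/3 = -3283 - 1318*3/6134 = -3283 - 1*1977/3067 = -3283 - 1977/3067 = -10070938/3067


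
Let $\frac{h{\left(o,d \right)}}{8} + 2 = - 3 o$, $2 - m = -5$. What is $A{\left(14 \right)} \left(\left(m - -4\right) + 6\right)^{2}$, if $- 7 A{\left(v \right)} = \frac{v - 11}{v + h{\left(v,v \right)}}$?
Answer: $\frac{867}{2366} \approx 0.36644$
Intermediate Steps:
$m = 7$ ($m = 2 - -5 = 2 + 5 = 7$)
$h{\left(o,d \right)} = -16 - 24 o$ ($h{\left(o,d \right)} = -16 + 8 \left(- 3 o\right) = -16 - 24 o$)
$A{\left(v \right)} = - \frac{-11 + v}{7 \left(-16 - 23 v\right)}$ ($A{\left(v \right)} = - \frac{\left(v - 11\right) \frac{1}{v - \left(16 + 24 v\right)}}{7} = - \frac{\left(-11 + v\right) \frac{1}{-16 - 23 v}}{7} = - \frac{\frac{1}{-16 - 23 v} \left(-11 + v\right)}{7} = - \frac{-11 + v}{7 \left(-16 - 23 v\right)}$)
$A{\left(14 \right)} \left(\left(m - -4\right) + 6\right)^{2} = \frac{-11 + 14}{7 \left(16 + 23 \cdot 14\right)} \left(\left(7 - -4\right) + 6\right)^{2} = \frac{1}{7} \frac{1}{16 + 322} \cdot 3 \left(\left(7 + 4\right) + 6\right)^{2} = \frac{1}{7} \cdot \frac{1}{338} \cdot 3 \left(11 + 6\right)^{2} = \frac{1}{7} \cdot \frac{1}{338} \cdot 3 \cdot 17^{2} = \frac{3}{2366} \cdot 289 = \frac{867}{2366}$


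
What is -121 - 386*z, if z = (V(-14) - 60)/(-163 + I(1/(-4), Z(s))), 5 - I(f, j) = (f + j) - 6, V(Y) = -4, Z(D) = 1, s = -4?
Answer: -172747/611 ≈ -282.73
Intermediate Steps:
I(f, j) = 11 - f - j (I(f, j) = 5 - ((f + j) - 6) = 5 - (-6 + f + j) = 5 + (6 - f - j) = 11 - f - j)
z = 256/611 (z = (-4 - 60)/(-163 + (11 - 1/(-4) - 1*1)) = -64/(-163 + (11 - 1*(-1/4) - 1)) = -64/(-163 + (11 + 1/4 - 1)) = -64/(-163 + 41/4) = -64/(-611/4) = -64*(-4/611) = 256/611 ≈ 0.41899)
-121 - 386*z = -121 - 386*256/611 = -121 - 98816/611 = -172747/611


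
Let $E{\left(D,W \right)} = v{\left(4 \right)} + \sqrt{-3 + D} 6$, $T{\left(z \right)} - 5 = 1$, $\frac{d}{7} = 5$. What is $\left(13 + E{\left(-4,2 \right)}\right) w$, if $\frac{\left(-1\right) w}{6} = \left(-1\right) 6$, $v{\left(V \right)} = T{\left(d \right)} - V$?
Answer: $540 + 216 i \sqrt{7} \approx 540.0 + 571.48 i$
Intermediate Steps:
$d = 35$ ($d = 7 \cdot 5 = 35$)
$T{\left(z \right)} = 6$ ($T{\left(z \right)} = 5 + 1 = 6$)
$v{\left(V \right)} = 6 - V$
$w = 36$ ($w = - 6 \left(\left(-1\right) 6\right) = \left(-6\right) \left(-6\right) = 36$)
$E{\left(D,W \right)} = 2 + 6 \sqrt{-3 + D}$ ($E{\left(D,W \right)} = \left(6 - 4\right) + \sqrt{-3 + D} 6 = \left(6 - 4\right) + 6 \sqrt{-3 + D} = 2 + 6 \sqrt{-3 + D}$)
$\left(13 + E{\left(-4,2 \right)}\right) w = \left(13 + \left(2 + 6 \sqrt{-3 - 4}\right)\right) 36 = \left(13 + \left(2 + 6 \sqrt{-7}\right)\right) 36 = \left(13 + \left(2 + 6 i \sqrt{7}\right)\right) 36 = \left(15 + 6 i \sqrt{7}\right) 36 = 540 + 216 i \sqrt{7}$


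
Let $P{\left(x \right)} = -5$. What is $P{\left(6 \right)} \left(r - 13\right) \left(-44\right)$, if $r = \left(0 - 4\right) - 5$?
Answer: $-4840$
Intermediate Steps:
$r = -9$ ($r = -4 - 5 = -9$)
$P{\left(6 \right)} \left(r - 13\right) \left(-44\right) = - 5 \left(-9 - 13\right) \left(-44\right) = \left(-5\right) \left(-22\right) \left(-44\right) = 110 \left(-44\right) = -4840$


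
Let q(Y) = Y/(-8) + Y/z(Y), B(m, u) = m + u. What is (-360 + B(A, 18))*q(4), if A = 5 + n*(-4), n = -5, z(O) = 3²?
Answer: 317/18 ≈ 17.611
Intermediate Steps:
z(O) = 9
A = 25 (A = 5 - 5*(-4) = 5 + 20 = 25)
q(Y) = -Y/72 (q(Y) = Y/(-8) + Y/9 = Y*(-⅛) + Y*(⅑) = -Y/8 + Y/9 = -Y/72)
(-360 + B(A, 18))*q(4) = (-360 + (25 + 18))*(-1/72*4) = (-360 + 43)*(-1/18) = -317*(-1/18) = 317/18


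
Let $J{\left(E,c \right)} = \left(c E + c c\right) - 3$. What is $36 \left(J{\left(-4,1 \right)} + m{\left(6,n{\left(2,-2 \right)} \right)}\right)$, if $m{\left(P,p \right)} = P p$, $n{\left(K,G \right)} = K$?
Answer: $216$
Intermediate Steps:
$J{\left(E,c \right)} = -3 + c^{2} + E c$ ($J{\left(E,c \right)} = \left(E c + c^{2}\right) - 3 = \left(c^{2} + E c\right) - 3 = -3 + c^{2} + E c$)
$36 \left(J{\left(-4,1 \right)} + m{\left(6,n{\left(2,-2 \right)} \right)}\right) = 36 \left(\left(-3 + 1^{2} - 4\right) + 6 \cdot 2\right) = 36 \left(\left(-3 + 1 - 4\right) + 12\right) = 36 \left(-6 + 12\right) = 36 \cdot 6 = 216$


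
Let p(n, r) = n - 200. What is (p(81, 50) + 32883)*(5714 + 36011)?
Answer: 1367077900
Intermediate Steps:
p(n, r) = -200 + n
(p(81, 50) + 32883)*(5714 + 36011) = ((-200 + 81) + 32883)*(5714 + 36011) = (-119 + 32883)*41725 = 32764*41725 = 1367077900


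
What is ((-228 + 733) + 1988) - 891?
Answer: 1602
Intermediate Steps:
((-228 + 733) + 1988) - 891 = (505 + 1988) - 891 = 2493 - 891 = 1602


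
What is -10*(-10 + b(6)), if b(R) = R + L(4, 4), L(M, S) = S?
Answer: 0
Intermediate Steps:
b(R) = 4 + R (b(R) = R + 4 = 4 + R)
-10*(-10 + b(6)) = -10*(-10 + (4 + 6)) = -10*(-10 + 10) = -10*0 = 0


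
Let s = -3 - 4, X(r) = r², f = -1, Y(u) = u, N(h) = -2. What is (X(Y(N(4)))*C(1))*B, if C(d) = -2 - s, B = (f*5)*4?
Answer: -400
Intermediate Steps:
s = -7
B = -20 (B = -1*5*4 = -5*4 = -20)
C(d) = 5 (C(d) = -2 - 1*(-7) = -2 + 7 = 5)
(X(Y(N(4)))*C(1))*B = ((-2)²*5)*(-20) = (4*5)*(-20) = 20*(-20) = -400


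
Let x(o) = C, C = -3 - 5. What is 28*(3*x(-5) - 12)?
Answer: -1008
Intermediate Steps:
C = -8
x(o) = -8
28*(3*x(-5) - 12) = 28*(3*(-8) - 12) = 28*(-24 - 12) = 28*(-36) = -1008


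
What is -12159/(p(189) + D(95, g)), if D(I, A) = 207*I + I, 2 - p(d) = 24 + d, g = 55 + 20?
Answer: -12159/19549 ≈ -0.62198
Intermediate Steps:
g = 75
p(d) = -22 - d (p(d) = 2 - (24 + d) = 2 + (-24 - d) = -22 - d)
D(I, A) = 208*I
-12159/(p(189) + D(95, g)) = -12159/((-22 - 1*189) + 208*95) = -12159/((-22 - 189) + 19760) = -12159/(-211 + 19760) = -12159/19549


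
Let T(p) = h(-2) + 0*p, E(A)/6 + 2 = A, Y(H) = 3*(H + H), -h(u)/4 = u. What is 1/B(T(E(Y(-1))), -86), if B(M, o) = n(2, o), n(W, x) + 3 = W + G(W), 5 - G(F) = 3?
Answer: 1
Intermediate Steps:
G(F) = 2 (G(F) = 5 - 1*3 = 5 - 3 = 2)
h(u) = -4*u
n(W, x) = -1 + W (n(W, x) = -3 + (W + 2) = -3 + (2 + W) = -1 + W)
Y(H) = 6*H (Y(H) = 3*(2*H) = 6*H)
E(A) = -12 + 6*A
T(p) = 8 (T(p) = -4*(-2) + 0*p = 8 + 0 = 8)
B(M, o) = 1 (B(M, o) = -1 + 2 = 1)
1/B(T(E(Y(-1))), -86) = 1/1 = 1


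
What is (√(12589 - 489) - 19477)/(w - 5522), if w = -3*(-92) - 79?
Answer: 19367/5325 ≈ 3.6370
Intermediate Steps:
w = 197 (w = 276 - 79 = 197)
(√(12589 - 489) - 19477)/(w - 5522) = (√(12589 - 489) - 19477)/(197 - 5522) = (√12100 - 19477)/(-5325) = (110 - 19477)*(-1/5325) = -19367*(-1/5325) = 19367/5325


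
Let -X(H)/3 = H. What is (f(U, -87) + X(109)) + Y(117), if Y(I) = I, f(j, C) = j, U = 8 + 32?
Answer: -170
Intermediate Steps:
X(H) = -3*H
U = 40
(f(U, -87) + X(109)) + Y(117) = (40 - 3*109) + 117 = (40 - 327) + 117 = -287 + 117 = -170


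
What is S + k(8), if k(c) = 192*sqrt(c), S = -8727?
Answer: -8727 + 384*sqrt(2) ≈ -8183.9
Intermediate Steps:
S + k(8) = -8727 + 192*sqrt(8) = -8727 + 192*(2*sqrt(2)) = -8727 + 384*sqrt(2)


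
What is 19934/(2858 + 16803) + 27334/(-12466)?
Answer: -144458265/122547013 ≈ -1.1788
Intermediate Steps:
19934/(2858 + 16803) + 27334/(-12466) = 19934/19661 + 27334*(-1/12466) = 19934*(1/19661) - 13667/6233 = 19934/19661 - 13667/6233 = -144458265/122547013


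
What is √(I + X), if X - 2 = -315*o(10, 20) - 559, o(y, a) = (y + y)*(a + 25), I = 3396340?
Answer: √3112283 ≈ 1764.2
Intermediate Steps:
o(y, a) = 2*y*(25 + a) (o(y, a) = (2*y)*(25 + a) = 2*y*(25 + a))
X = -284057 (X = 2 + (-630*10*(25 + 20) - 559) = 2 + (-630*10*45 - 559) = 2 + (-315*900 - 559) = 2 + (-283500 - 559) = 2 - 284059 = -284057)
√(I + X) = √(3396340 - 284057) = √3112283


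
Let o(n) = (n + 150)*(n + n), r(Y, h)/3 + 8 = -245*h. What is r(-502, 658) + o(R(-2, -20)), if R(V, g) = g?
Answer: -488854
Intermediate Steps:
r(Y, h) = -24 - 735*h (r(Y, h) = -24 + 3*(-245*h) = -24 - 735*h)
o(n) = 2*n*(150 + n) (o(n) = (150 + n)*(2*n) = 2*n*(150 + n))
r(-502, 658) + o(R(-2, -20)) = (-24 - 735*658) + 2*(-20)*(150 - 20) = (-24 - 483630) + 2*(-20)*130 = -483654 - 5200 = -488854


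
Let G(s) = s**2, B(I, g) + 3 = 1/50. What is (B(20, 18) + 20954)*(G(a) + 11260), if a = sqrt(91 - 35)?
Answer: 5927043558/25 ≈ 2.3708e+8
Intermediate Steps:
a = 2*sqrt(14) (a = sqrt(56) = 2*sqrt(14) ≈ 7.4833)
B(I, g) = -149/50 (B(I, g) = -3 + 1/50 = -149/50)
(B(20, 18) + 20954)*(G(a) + 11260) = (-149/50 + 20954)*((2*sqrt(14))**2 + 11260) = 1047551*(56 + 11260)/50 = (1047551/50)*11316 = 5927043558/25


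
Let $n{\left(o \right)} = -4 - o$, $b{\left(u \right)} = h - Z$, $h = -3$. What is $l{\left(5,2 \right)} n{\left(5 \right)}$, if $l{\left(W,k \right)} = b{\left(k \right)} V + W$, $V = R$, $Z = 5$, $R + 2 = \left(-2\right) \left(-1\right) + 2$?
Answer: $99$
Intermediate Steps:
$R = 2$ ($R = -2 + \left(\left(-2\right) \left(-1\right) + 2\right) = -2 + \left(2 + 2\right) = -2 + 4 = 2$)
$V = 2$
$b{\left(u \right)} = -8$ ($b{\left(u \right)} = -3 - 5 = -8$)
$l{\left(W,k \right)} = -16 + W$ ($l{\left(W,k \right)} = \left(-8\right) 2 + W = -16 + W$)
$l{\left(5,2 \right)} n{\left(5 \right)} = \left(-16 + 5\right) \left(-4 - 5\right) = - 11 \left(-4 - 5\right) = \left(-11\right) \left(-9\right) = 99$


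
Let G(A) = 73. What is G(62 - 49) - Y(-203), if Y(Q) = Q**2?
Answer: -41136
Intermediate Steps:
G(62 - 49) - Y(-203) = 73 - 1*(-203)**2 = 73 - 1*41209 = 73 - 41209 = -41136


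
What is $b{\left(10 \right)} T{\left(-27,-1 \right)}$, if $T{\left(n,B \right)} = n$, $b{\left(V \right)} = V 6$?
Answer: $-1620$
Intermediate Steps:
$b{\left(V \right)} = 6 V$
$b{\left(10 \right)} T{\left(-27,-1 \right)} = 6 \cdot 10 \left(-27\right) = 60 \left(-27\right) = -1620$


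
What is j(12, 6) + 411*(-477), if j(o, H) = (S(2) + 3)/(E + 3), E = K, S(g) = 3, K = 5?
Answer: -784185/4 ≈ -1.9605e+5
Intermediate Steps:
E = 5
j(o, H) = ¾ (j(o, H) = (3 + 3)/(5 + 3) = 6/8 = 6*(⅛) = ¾)
j(12, 6) + 411*(-477) = ¾ + 411*(-477) = ¾ - 196047 = -784185/4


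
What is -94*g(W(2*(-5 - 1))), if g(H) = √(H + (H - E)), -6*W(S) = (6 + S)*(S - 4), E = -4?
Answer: -188*I*√7 ≈ -497.4*I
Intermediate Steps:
W(S) = -(-4 + S)*(6 + S)/6 (W(S) = -(6 + S)*(S - 4)/6 = -(6 + S)*(-4 + S)/6 = -(-4 + S)*(6 + S)/6)
g(H) = √(4 + 2*H) (g(H) = √(H + (H - 1*(-4))) = √(H + (H + 4)) = √(H + (4 + H)) = √(4 + 2*H))
-94*g(W(2*(-5 - 1))) = -94*√(4 + 2*(4 - 2*(-5 - 1)/3 - 4*(-5 - 1)²/6)) = -94*√(4 + 2*(4 - 2*(-6)/3 - (2*(-6))²/6)) = -94*√(4 + 2*(4 - ⅓*(-12) - ⅙*(-12)²)) = -94*√(4 + 2*(4 + 4 - ⅙*144)) = -94*√(4 + 2*(4 + 4 - 24)) = -94*√(4 + 2*(-16)) = -94*√(4 - 32) = -188*I*√7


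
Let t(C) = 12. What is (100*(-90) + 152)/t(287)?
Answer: -2212/3 ≈ -737.33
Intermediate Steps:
(100*(-90) + 152)/t(287) = (100*(-90) + 152)/12 = (-9000 + 152)*(1/12) = -8848*1/12 = -2212/3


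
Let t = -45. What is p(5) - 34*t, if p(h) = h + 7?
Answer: 1542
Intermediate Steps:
p(h) = 7 + h
p(5) - 34*t = (7 + 5) - 34*(-45) = 12 + 1530 = 1542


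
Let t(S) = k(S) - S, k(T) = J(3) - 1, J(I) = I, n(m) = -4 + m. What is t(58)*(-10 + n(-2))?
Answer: 896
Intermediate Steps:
k(T) = 2 (k(T) = 3 - 1 = 2)
t(S) = 2 - S
t(58)*(-10 + n(-2)) = (2 - 1*58)*(-10 + (-4 - 2)) = (2 - 58)*(-10 - 6) = -56*(-16) = 896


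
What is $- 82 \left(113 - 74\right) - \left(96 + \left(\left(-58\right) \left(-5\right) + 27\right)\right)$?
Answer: $-3611$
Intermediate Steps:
$- 82 \left(113 - 74\right) - \left(96 + \left(\left(-58\right) \left(-5\right) + 27\right)\right) = \left(-82\right) 39 - \left(96 + \left(290 + 27\right)\right) = -3198 - \left(96 + 317\right) = -3198 - 413 = -3611$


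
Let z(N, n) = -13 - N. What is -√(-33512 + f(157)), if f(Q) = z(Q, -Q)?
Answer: -I*√33682 ≈ -183.53*I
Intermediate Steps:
f(Q) = -13 - Q
-√(-33512 + f(157)) = -√(-33512 + (-13 - 1*157)) = -√(-33512 + (-13 - 157)) = -√(-33512 - 170) = -√(-33682) = -I*√33682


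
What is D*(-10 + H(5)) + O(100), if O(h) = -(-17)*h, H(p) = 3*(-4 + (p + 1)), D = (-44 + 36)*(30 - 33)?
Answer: 1604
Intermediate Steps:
D = 24 (D = -8*(-3) = 24)
H(p) = -9 + 3*p (H(p) = 3*(-4 + (1 + p)) = 3*(-3 + p) = -9 + 3*p)
O(h) = 17*h
D*(-10 + H(5)) + O(100) = 24*(-10 + (-9 + 3*5)) + 17*100 = 24*(-10 + (-9 + 15)) + 1700 = 24*(-10 + 6) + 1700 = 24*(-4) + 1700 = -96 + 1700 = 1604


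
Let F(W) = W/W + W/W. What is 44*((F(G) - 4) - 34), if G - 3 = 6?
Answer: -1584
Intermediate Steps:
G = 9 (G = 3 + 6 = 9)
F(W) = 2 (F(W) = 1 + 1 = 2)
44*((F(G) - 4) - 34) = 44*((2 - 4) - 34) = 44*(-2 - 34) = 44*(-36) = -1584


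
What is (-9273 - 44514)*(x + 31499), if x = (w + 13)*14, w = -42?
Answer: -1672399191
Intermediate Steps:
x = -406 (x = (-42 + 13)*14 = -29*14 = -406)
(-9273 - 44514)*(x + 31499) = (-9273 - 44514)*(-406 + 31499) = -53787*31093 = -1672399191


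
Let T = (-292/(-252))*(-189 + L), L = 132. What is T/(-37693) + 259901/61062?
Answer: 68603369749/16111269762 ≈ 4.2581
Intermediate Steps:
T = -1387/21 (T = (-292/(-252))*(-189 + 132) = -292*(-1/252)*(-57) = (73/63)*(-57) = -1387/21 ≈ -66.048)
T/(-37693) + 259901/61062 = -1387/21/(-37693) + 259901/61062 = -1387/21*(-1/37693) + 259901*(1/61062) = 1387/791553 + 259901/61062 = 68603369749/16111269762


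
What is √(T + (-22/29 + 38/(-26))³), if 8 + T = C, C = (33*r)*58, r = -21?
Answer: 7*I*√16578116353487/142129 ≈ 200.53*I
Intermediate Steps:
C = -40194 (C = (33*(-21))*58 = -693*58 = -40194)
T = -40202 (T = -8 - 40194 = -40202)
√(T + (-22/29 + 38/(-26))³) = √(-40202 + (-22/29 + 38/(-26))³) = √(-40202 + (-22*1/29 + 38*(-1/26))³) = √(-40202 + (-22/29 - 19/13)³) = √(-40202 + (-837/377)³) = √(-40202 - 586376253/53582633) = √(-2154715388119/53582633) = 7*I*√16578116353487/142129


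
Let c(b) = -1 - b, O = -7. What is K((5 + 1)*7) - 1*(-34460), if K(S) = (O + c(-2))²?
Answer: 34496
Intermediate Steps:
K(S) = 36 (K(S) = (-7 + (-1 - 1*(-2)))² = (-7 + (-1 + 2))² = (-7 + 1)² = (-6)² = 36)
K((5 + 1)*7) - 1*(-34460) = 36 - 1*(-34460) = 36 + 34460 = 34496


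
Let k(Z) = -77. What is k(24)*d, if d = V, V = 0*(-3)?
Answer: 0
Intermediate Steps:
V = 0
d = 0
k(24)*d = -77*0 = 0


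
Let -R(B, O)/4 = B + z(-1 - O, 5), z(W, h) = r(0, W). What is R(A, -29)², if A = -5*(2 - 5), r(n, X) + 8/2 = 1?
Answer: 2304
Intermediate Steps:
r(n, X) = -3 (r(n, X) = -4 + 1 = -3)
A = 15 (A = -5*(-3) = 15)
z(W, h) = -3
R(B, O) = 12 - 4*B (R(B, O) = -4*(B - 3) = -4*(-3 + B) = 12 - 4*B)
R(A, -29)² = (12 - 4*15)² = (12 - 60)² = (-48)² = 2304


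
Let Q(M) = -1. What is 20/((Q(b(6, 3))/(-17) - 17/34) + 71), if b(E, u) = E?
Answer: 680/2399 ≈ 0.28345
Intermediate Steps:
20/((Q(b(6, 3))/(-17) - 17/34) + 71) = 20/((-1/(-17) - 17/34) + 71) = 20/((-1*(-1/17) - 17*1/34) + 71) = 20/((1/17 - 1/2) + 71) = 20/(-15/34 + 71) = 20/(2399/34) = (34/2399)*20 = 680/2399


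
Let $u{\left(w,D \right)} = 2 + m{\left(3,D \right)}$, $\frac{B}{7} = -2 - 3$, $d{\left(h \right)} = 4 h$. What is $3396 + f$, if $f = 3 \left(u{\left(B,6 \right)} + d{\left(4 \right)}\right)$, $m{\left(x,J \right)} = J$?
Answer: $3468$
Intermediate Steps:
$B = -35$ ($B = 7 \left(-2 - 3\right) = 7 \left(-5\right) = -35$)
$u{\left(w,D \right)} = 2 + D$
$f = 72$ ($f = 3 \left(\left(2 + 6\right) + 4 \cdot 4\right) = 3 \left(8 + 16\right) = 3 \cdot 24 = 72$)
$3396 + f = 3396 + 72 = 3468$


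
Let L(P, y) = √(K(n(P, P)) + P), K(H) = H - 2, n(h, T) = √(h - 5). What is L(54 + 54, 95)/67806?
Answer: √(106 + √103)/67806 ≈ 0.00015894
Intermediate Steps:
n(h, T) = √(-5 + h)
K(H) = -2 + H
L(P, y) = √(-2 + P + √(-5 + P)) (L(P, y) = √((-2 + √(-5 + P)) + P) = √(-2 + P + √(-5 + P)))
L(54 + 54, 95)/67806 = √(-2 + (54 + 54) + √(-5 + (54 + 54)))/67806 = √(-2 + 108 + √(-5 + 108))*(1/67806) = √(-2 + 108 + √103)*(1/67806) = √(106 + √103)*(1/67806) = √(106 + √103)/67806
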